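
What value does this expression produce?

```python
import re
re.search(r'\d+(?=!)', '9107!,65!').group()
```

'9107'

The lookaround is zero-width — it requires the adjacent text to match without consuming it, so the asserted text isn't part of the match.
The match spans [0:4] → '9107'.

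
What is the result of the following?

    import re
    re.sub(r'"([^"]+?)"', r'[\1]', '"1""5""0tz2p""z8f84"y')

'[1][5][0tz2p][z8f84]y'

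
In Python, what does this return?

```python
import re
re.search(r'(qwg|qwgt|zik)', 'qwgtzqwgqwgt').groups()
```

('qwg',)

Alternation isn't longest-match — the leftmost alternative that fits at this position is chosen.
`re.search` scans for the first position where the pattern succeeds.
The match spans [0:3] → 'qwg'.
Captured: group 1 = 'qwg'.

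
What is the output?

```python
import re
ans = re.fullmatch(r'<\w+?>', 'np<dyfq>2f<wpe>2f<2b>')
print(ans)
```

None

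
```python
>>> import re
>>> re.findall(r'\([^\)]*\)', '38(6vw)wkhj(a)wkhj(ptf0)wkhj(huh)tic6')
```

Matches: at [2:7] → '(6vw)'; at [11:14] → '(a)'; at [18:24] → '(ptf0)'; at [28:33] → '(huh)'.
With no groups in the pattern, `findall` gives back each whole match — 4 here.

['(6vw)', '(a)', '(ptf0)', '(huh)']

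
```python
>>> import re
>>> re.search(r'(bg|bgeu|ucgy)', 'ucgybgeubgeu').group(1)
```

`search` walks the string left to right and returns the first match it finds.
The match spans [0:4] → 'ucgy'.
Captured: group 1 = 'ucgy'.

'ucgy'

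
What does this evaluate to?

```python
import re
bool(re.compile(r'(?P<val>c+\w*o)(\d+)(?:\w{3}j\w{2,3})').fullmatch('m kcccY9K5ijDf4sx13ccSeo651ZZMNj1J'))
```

This matches one or more of the literal 'c', then zero or more of a word character, then a literal 'o' (captured as 'val'); then one or more of a digit (captured); then exactly 3 of a word character, then a literal 'j', then 2 to 3 of a word character (non-capturing group).
For `fullmatch`, every character of the input must be accounted for by the pattern.
Here there's no way to consume every character, so the call returns None, and `bool(None)` is False.

False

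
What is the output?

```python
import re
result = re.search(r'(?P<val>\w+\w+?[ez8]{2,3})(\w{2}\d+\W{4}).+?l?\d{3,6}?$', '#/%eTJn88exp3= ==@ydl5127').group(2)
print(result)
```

The match spans [3:25] → 'eTJn88exp3= ==@ydl5127'.
Captured: group 1 = 'eTJn88e', group 2 = 'xp3= =='.

xp3= ==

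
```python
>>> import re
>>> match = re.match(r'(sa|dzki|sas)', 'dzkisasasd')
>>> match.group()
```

`re.match` only tries the pattern at the start of the string.
The match spans [0:4] → 'dzki'.

'dzki'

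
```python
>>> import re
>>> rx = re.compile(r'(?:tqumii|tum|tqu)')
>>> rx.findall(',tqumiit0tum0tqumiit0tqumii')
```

Alternation tries branches left to right and keeps the first one that lets the overall match succeed at that position.
Walking the string: at [1:7] → 'tqumii'; at [9:12] → 'tum'; at [13:19] → 'tqumii'; at [21:27] → 'tqumii'.
No capturing groups, so `findall` returns the 4 full match strings.

['tqumii', 'tum', 'tqumii', 'tqumii']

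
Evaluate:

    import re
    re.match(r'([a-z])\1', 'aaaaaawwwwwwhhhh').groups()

('a',)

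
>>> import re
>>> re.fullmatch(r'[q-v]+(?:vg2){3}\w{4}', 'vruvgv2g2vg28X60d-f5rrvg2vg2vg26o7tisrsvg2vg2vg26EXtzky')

Pattern: one or more of a character in [q-v], then the literal 'vg2' repeated 3 times; then exactly 4 of a word character.
`re.fullmatch` is like wrapping the pattern in `^…$` (in single-line mode).
Here the pattern can't cover the whole string, so the call returns None.

None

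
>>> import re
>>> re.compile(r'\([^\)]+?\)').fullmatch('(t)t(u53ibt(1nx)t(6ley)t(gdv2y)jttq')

`fullmatch` succeeds only if the pattern covers the string from start to end.
Here there's no way to consume every character, so the call returns None.

None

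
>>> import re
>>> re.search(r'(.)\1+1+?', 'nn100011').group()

'nn1'

The backreference `\1` re-matches whatever the first group consumed, character for character.
`re.search` tries every starting position until one works.
The match spans [0:3] → 'nn1'.
Captured: group 1 = 'n'.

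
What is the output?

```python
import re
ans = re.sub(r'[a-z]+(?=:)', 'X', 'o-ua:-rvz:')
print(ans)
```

o-X:-X:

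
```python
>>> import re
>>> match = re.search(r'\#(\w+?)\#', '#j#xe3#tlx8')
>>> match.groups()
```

('j',)

`re.search` tries every starting position until one works.
The match spans [0:3] → '#j#'.
Captured: group 1 = 'j'.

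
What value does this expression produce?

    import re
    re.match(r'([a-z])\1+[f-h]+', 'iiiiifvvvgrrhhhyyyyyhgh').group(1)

'i'

`\1` has to match the exact text group 1 already captured.
`re.match` won't scan ahead — the pattern has to work from the very first character.
The match spans [0:6] → 'iiiiif'.
Captured: group 1 = 'i'.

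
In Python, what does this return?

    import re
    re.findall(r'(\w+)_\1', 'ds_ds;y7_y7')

['ds', 'y7']

`\1` has to match the exact text group 1 already captured.
Scanning left to right: at [0:5] match 'ds_ds', group 1 = 'ds'; at [6:11] match 'y7_y7', group 1 = 'y7'.
One capturing group, so `findall` returns just the captured substring from each match — 2 in all.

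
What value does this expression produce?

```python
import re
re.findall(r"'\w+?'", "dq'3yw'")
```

Matches: at [2:7] → "'3yw'".
With no groups in the pattern, `findall` gives back each whole match — 1 here.

["'3yw'"]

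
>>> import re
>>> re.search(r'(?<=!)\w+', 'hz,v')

The positive lookaround only admits positions where the adjacent text matches; those characters stay outside the span.
Unlike `match`, `search` isn't anchored — it looks for the pattern anywhere in the string.
Here the pattern never matches, so the call returns None.

None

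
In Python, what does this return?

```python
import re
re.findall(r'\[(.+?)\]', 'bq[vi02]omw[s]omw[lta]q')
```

['vi02', 's', 'lta']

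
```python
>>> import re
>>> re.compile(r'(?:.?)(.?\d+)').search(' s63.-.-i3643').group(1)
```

's63'

This matches optionally any character (non-capturing group); then optionally any character, then one or more of a digit (captured).
Unlike `match`, `search` isn't anchored — it looks for the pattern anywhere in the string.
The match spans [0:4] → ' s63'.
Captured: group 1 = 's63'.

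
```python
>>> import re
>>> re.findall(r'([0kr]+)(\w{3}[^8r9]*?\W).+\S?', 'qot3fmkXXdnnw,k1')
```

[('k', 'XXdnnw,')]

Pattern: one or more of one of [0kr] (captured); then exactly 3 of a word character, then zero or more of any character except [8r9] (lazy), then a non-word character (captured); then one or more of any character, then optionally a non-whitespace character.
Matches: at [6:16] match 'kXXdnnw,k1', groups = ('k', 'XXdnnw,').
2 groups means the one result is a tuple of 2 captured strings — 1 here.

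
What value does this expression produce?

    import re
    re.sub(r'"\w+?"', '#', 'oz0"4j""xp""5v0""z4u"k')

Every occurrence is swapped for '#'.

'oz0####k'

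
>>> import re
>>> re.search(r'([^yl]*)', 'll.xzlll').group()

The pattern matches zero or more of any character except [yl] (captured).
The match spans [0:0] → ''.

''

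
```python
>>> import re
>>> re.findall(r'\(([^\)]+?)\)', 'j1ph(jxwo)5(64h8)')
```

['jxwo', '64h8']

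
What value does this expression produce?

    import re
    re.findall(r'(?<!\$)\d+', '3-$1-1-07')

['3', '1', '07']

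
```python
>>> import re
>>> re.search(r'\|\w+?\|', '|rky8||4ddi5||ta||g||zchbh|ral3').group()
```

Unlike `match`, `search` isn't anchored — it looks for the pattern anywhere in the string.
The match spans [0:6] → '|rky8|'.

'|rky8|'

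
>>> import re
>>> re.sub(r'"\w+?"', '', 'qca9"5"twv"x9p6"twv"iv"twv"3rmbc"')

Matches: at [4:7] → '"5"'; at [10:16] → '"x9p6"'; at [19:23] → '"iv"'; at [26:33] → '"3rmbc"'.
Every occurrence is swapped for ''.

'qca9twvtwvtwv'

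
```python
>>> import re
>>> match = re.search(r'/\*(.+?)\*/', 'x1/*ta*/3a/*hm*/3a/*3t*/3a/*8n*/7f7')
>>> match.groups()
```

A non-greedy quantifier consumes as few characters as it can — just enough that the remainder of the pattern still matches from where it stops; whatever follows it matches normally.
`search` walks the string left to right and returns the first match it finds.
The match spans [2:8] → '/*ta*/'.
Captured: group 1 = 'ta'.

('ta',)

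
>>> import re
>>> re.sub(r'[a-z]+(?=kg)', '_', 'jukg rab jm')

The lookaround is zero-width — it requires the adjacent text to match without consuming it, so the asserted text isn't part of the match.
Matches: at [0:2] → 'ju'.
`sub` substitutes '_' at each match site.

'_kg rab jm'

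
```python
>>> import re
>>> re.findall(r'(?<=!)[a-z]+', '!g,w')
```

The positive lookaround only admits positions where the adjacent text matches; those characters stay outside the span.
Walking the string: at [1:2] → 'g'.
`findall` yields the raw match text (1 of them) because the pattern has no groups.

['g']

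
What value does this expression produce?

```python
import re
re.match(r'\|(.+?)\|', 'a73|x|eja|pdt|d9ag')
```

None

`re.match` won't scan ahead — the pattern has to work from the very first character.
Here position 0 doesn't satisfy it, so the call returns None.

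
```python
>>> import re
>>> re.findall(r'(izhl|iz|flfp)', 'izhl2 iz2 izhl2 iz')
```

['izhl', 'iz', 'izhl', 'iz']

Branches in `(...|...)` are attempted left-to-right; the first branch that allows the whole pattern to succeed is taken.
Walking the string: at [0:4] match 'izhl', group 1 = 'izhl'; at [6:8] match 'iz', group 1 = 'iz'; at [10:14] match 'izhl', group 1 = 'izhl'; at [16:18] match 'iz', group 1 = 'iz'.
One capturing group, so `findall` returns just the captured substring from each match — 4 in all.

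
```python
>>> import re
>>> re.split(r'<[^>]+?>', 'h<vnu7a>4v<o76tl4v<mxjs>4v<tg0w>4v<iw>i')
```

['h', '4v', '4v', '4v', 'i']

Matches to split on: at [1:8] → '<vnu7a>'; at [10:24] → '<o76tl4v<mxjs>'; at [26:32] → '<tg0w>'; at [34:38] → '<iw>'.
`split` removes every match and returns the 5 fragments in between.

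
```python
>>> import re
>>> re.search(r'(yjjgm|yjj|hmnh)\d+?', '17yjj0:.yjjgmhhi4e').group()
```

The match spans [2:6] → 'yjj0'.

'yjj0'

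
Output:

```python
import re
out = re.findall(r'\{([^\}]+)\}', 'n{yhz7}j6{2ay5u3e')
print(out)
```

['yhz7']

Because there's exactly one group, `findall` drops the full match and keeps group 1 from the one hit.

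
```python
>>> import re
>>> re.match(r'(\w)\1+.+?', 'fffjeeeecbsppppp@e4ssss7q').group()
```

'fffj'

`\1` has to match the exact text group 1 already captured.
`re.match` won't scan ahead — the pattern has to work from the very first character.
The match spans [0:4] → 'fffj'.
Captured: group 1 = 'f'.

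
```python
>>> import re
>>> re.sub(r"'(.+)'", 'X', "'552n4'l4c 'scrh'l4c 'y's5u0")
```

'Xs5u0'

Matches: at [0:24] → "'552n4'l4c 'scrh'l4c 'y'".
Each match is replaced by 'X'.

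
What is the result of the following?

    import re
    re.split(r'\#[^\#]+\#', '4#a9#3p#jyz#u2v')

Splitting on the pattern gives 3 pieces.

['4', '3p', 'u2v']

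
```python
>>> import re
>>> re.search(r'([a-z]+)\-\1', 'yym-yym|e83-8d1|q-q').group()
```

'yym-yym'

After group 1 captures some text, `\1` only succeeds where that same text appears again.
The match spans [0:7] → 'yym-yym'.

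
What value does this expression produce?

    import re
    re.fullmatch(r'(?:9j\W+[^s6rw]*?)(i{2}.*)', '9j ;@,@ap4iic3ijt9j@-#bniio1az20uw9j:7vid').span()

`re.fullmatch` is like wrapping the pattern in `^…$` (in single-line mode).
The match spans [0:41] → '9j ;@,@ap4iic3ijt9j@-#bniio1az20uw9j:7vid'.

(0, 41)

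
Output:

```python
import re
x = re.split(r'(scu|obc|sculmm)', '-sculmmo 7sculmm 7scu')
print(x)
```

Alternation tries branches left to right and keeps the first one that lets the overall match succeed at that position.
With a capturing group present, the delimiter's captured portion is kept in the result list.

['-', 'scu', 'lmmo 7', 'scu', 'lmm 7', 'scu', '']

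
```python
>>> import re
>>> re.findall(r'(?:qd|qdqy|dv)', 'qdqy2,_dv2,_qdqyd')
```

['qd', 'dv', 'qd']

`|` is ordered: at each position the engine commits to the first alternative that works.
Matches: at [0:2] → 'qd'; at [7:9] → 'dv'; at [12:14] → 'qd'.
`findall` yields the raw match text (3 of them) because the pattern has no groups.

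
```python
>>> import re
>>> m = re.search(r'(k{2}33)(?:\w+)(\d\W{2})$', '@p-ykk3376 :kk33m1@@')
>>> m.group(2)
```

'1@@'

Pattern: exactly 2 of a literal 'k', then the literal '33' (captured); then one or more of a word character (non-capturing group); then a digit, then exactly 2 of a non-word character (captured); then anchored at the end.
`search` walks the string left to right and returns the first match it finds.
The match spans [12:20] → 'kk33m1@@'.
Captured: group 1 = 'kk33', group 2 = '1@@'.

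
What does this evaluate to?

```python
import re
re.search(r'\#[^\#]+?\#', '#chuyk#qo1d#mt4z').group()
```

'#chuyk#'

`re.search` tries every starting position until one works.
The match spans [0:7] → '#chuyk#'.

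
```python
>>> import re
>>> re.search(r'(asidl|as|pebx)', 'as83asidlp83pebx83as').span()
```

(0, 2)

The match spans [0:2] → 'as'.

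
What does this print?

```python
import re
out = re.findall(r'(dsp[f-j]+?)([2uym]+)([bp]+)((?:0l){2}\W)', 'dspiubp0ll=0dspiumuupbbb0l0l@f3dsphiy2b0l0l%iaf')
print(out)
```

[('dspi', 'umuu', 'pbbb', '0l0l@'), ('dsphi', 'y2', 'b', '0l0l%')]

This matches the literal 'dsp', then one or more of a character in [f-j] (lazy) (captured); then one or more of one of [2uym] (captured); then one or more of one of [bp] (captured); then the literal '0l' repeated 2 times, then a non-word character (captured).
Walking the string: at [12:29] match 'dspiumuupbbb0l0l@', groups = ('dspi', 'umuu', 'pbbb', '0l0l@'); at [31:44] match 'dsphiy2b0l0l%', groups = ('dsphi', 'y2', 'b', '0l0l%').
`findall` packs the 4 group values into a tuple for every match.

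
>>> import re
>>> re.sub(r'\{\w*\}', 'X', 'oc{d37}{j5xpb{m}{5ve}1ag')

'ocX{j5xpbXX1ag'

Matches: at [2:7] → '{d37}'; at [13:16] → '{m}'; at [16:21] → '{5ve}'.
Each match is replaced by 'X'.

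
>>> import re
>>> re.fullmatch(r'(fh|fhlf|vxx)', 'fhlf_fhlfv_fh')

None

`fullmatch` succeeds only if the pattern covers the string from start to end.
Here the string isn't matched end-to-end, so the call returns None.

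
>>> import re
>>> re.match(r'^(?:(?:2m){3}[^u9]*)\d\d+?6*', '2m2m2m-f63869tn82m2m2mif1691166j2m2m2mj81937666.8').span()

(0, 13)

`re.match` only tries the pattern at the start of the string.
The match spans [0:13] → '2m2m2m-f63869'.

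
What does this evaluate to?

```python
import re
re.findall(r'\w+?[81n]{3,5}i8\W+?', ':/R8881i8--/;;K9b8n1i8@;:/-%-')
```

This matches one or more of a word character (lazy), then 3 to 5 of one of [81n], then the literal 'i8'; then one or more of a non-word character (lazy).
A non-greedy quantifier consumes as few characters as it can — just enough that the remainder of the pattern still matches from where it stops; whatever follows it matches normally.
Matches: at [2:10] → 'R8881i8-'; at [14:23] → 'K9b8n1i8@'.
Since nothing is captured, `findall` lists the 2 matched substrings directly.

['R8881i8-', 'K9b8n1i8@']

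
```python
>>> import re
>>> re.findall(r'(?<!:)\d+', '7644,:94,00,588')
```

A negative assertion filters positions out without eating any characters.
Matches: at [0:4] → '7644'; at [7:8] → '4'; at [9:11] → '00'; at [12:15] → '588'.
No capturing groups, so `findall` returns the 4 full match strings.

['7644', '4', '00', '588']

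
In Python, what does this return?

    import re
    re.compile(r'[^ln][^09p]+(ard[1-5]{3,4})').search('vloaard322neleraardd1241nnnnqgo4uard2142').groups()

The pattern matches any character except [ln], then one or more of any character except [09p]; then a literal 'a', then the literal 'rd', then 3 to 4 of a character in [1-5] (captured).
`search` walks the string left to right and returns the first match it finds.
The match spans [0:40] → 'vloaard322neleraardd1241nnnnqgo4uard2142'.
Captured: group 1 = 'ard2142'.

('ard2142',)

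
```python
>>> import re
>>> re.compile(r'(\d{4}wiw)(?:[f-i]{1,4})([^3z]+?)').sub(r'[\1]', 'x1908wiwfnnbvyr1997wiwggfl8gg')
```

'x[1908wiw]nbvyr[1997wiw]8gg'

A non-greedy quantifier consumes as few characters as it can — just enough that the remainder of the pattern still matches from where it stops; whatever follows it matches normally.
`\1` in the replacement pulls in group 1's text for each match.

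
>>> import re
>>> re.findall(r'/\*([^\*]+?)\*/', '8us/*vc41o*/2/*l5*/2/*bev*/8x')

`findall` collects group 1 from each match (3 total).

['vc41o', 'l5', 'bev']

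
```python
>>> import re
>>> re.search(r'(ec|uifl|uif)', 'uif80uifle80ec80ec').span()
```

(0, 3)

`re.search` scans for the first position where the pattern succeeds.
The match spans [0:3] → 'uif'.
Captured: group 1 = 'uif'.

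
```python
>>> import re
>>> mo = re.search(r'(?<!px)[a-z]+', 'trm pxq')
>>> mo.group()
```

The negative lookaround is zero-width — it rules out positions where the adjacent text would match, without consuming anything.
Unlike `match`, `search` isn't anchored — it looks for the pattern anywhere in the string.
The match spans [0:3] → 'trm'.

'trm'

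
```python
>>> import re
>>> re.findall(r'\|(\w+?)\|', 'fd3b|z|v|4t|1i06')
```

Walking the string: at [4:7] match '|z|', group 1 = 'z'; at [8:12] match '|4t|', group 1 = '4t'.
`findall` collects group 1 from each match (2 total).

['z', '4t']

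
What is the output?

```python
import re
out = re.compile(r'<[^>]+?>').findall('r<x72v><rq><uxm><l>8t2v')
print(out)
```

['<x72v>', '<rq>', '<uxm>', '<l>']

No capturing groups, so `findall` returns the 4 full match strings.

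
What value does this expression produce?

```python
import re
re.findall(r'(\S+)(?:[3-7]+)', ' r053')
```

['r05']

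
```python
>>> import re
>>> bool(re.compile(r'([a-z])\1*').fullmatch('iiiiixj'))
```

False

After group 1 captures some text, `\1` only succeeds where that same text appears again.
`re.fullmatch` requires the pattern to consume the entire string.
Here the string isn't matched end-to-end, so the call returns None, and `bool(None)` is False.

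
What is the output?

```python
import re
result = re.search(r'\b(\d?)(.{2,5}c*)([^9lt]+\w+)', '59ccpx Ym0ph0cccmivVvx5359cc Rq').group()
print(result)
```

59ccpx Ym0ph0cccmivVvx5359cc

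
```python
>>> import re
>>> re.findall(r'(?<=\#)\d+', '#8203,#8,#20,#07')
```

Lookahead/lookbehind check context without consuming it, so the matched span excludes the asserted characters.
Scanning left to right: at [1:5] → '8203'; at [7:8] → '8'; at [10:12] → '20'; at [14:16] → '07'.
Since nothing is captured, `findall` lists the 4 matched substrings directly.

['8203', '8', '20', '07']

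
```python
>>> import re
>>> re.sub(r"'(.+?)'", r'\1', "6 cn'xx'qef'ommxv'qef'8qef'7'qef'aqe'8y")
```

"6 cnxxqefommxvqef8qef7qefaqe'8y"

A non-greedy quantifier consumes as few characters as it can — just enough that the remainder of the pattern still matches from where it stops; whatever follows it matches normally.
The replacement refers to a captured group, so each match is rewritten using its own captured text.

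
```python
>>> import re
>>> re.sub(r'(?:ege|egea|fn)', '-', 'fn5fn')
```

Every occurrence is swapped for '-'.

'-5-'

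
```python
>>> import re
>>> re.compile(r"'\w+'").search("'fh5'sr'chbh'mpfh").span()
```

Unlike `match`, `search` isn't anchored — it looks for the pattern anywhere in the string.
The match spans [0:5] → "'fh5'".

(0, 5)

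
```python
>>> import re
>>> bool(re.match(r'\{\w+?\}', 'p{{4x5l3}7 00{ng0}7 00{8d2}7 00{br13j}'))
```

`match` is anchored at position 0; if the pattern doesn't fit there, it returns None.
Here the pattern fails at index 0, so the call returns None, and `bool(None)` is False.

False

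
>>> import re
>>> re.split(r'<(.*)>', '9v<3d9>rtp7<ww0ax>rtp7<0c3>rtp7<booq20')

['9v', '3d9>rtp7<ww0ax>rtp7<0c3', 'rtp7<booq20']

Matches to split on: at [2:27] → '<3d9>rtp7<ww0ax>rtp7<0c3>'.
With a capturing group present, the delimiter's captured portion is kept in the result list.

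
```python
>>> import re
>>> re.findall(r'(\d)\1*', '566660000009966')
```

['5', '6', '0', '9', '6']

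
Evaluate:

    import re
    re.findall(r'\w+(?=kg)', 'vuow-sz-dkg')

The `(?=…)`/`(?<=…)` assertion just peeks at neighbouring text; it doesn't advance the match position.
Matches: at [8:9] → 'd'.
With no groups in the pattern, `findall` gives back each whole match — 1 here.

['d']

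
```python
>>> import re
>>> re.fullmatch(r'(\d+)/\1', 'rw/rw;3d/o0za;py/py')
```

None

The backreference `\1` re-matches whatever the first group consumed, character for character.
For `fullmatch`, every character of the input must be accounted for by the pattern.
Here the string isn't matched end-to-end, so the call returns None.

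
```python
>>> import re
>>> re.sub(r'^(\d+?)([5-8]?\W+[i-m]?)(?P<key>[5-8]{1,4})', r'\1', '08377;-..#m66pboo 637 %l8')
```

Each match is replaced using the text its own group 1 captured.

'0837pboo 637 %l8'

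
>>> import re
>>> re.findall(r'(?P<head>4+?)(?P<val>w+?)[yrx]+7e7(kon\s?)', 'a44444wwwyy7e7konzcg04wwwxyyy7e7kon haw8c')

The pattern matches one or more of a literal '4' (lazy) (captured as 'head'); then one or more of a literal 'w' (lazy) (captured as 'val'); then one or more of one of [yrx], then the literal '7e7'; then the literal 'kon', then optionally whitespace (captured).
Scanning left to right: at [1:17] match '44444wwwyy7e7kon', groups = ('44444', 'www', 'kon'); at [21:36] match '4wwwxyyy7e7kon ', groups = ('4', 'www', 'kon ').
3 groups means each result is a tuple of 3 captured strings — 2 here.

[('44444', 'www', 'kon'), ('4', 'www', 'kon ')]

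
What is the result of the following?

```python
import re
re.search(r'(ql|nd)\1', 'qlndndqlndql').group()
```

After group 1 captures some text, `\1` only succeeds where that same text appears again.
The match spans [2:6] → 'ndnd'.

'ndnd'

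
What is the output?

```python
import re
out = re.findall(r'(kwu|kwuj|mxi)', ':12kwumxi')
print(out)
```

['kwu', 'mxi']

Walking the string: at [3:6] match 'kwu', group 1 = 'kwu'; at [6:9] match 'mxi', group 1 = 'mxi'.
One capturing group, so `findall` returns just the captured substring from each match — 2 in all.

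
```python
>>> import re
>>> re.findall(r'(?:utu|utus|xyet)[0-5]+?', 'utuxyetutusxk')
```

No capturing groups, so `findall` returns the 0 full match strings.
Nothing in the string satisfies the pattern, so the list is empty.

[]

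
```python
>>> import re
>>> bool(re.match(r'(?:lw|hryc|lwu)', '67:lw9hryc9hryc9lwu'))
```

False

`re.match` won't scan ahead — the pattern has to work from the very first character.
Here the pattern fails at index 0, so the call returns None, and `bool(None)` is False.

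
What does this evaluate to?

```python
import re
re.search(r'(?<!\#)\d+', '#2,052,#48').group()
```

'052'

A negative assertion filters positions out without eating any characters.
The match spans [3:6] → '052'.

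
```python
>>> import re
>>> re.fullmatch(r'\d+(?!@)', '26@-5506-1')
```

None

A negative assertion filters positions out without eating any characters.
`re.fullmatch` requires the pattern to consume the entire string.
Here there's no way to consume every character, so the call returns None.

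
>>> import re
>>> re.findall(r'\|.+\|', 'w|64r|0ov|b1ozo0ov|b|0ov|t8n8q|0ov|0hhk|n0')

['|64r|0ov|b1ozo0ov|b|0ov|t8n8q|0ov|0hhk|']

Matches: at [1:40] → '|64r|0ov|b1ozo0ov|b|0ov|t8n8q|0ov|0hhk|'.
With no groups in the pattern, `findall` gives back each whole match — 1 here.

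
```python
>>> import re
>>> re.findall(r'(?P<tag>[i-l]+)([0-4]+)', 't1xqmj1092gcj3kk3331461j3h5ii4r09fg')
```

[('j', '10'), ('j', '3'), ('kk', '33314'), ('j', '3'), ('ii', '4')]

The pattern matches one or more of a character in [i-l] (captured as 'tag'); then one or more of a character in [0-4] (captured).
`findall` packs the 2 group values into a tuple for every match.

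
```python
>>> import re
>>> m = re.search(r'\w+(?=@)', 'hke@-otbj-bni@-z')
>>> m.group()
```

The lookaround is zero-width — it requires the adjacent text to match without consuming it, so the asserted text isn't part of the match.
Unlike `match`, `search` isn't anchored — it looks for the pattern anywhere in the string.
The match spans [0:3] → 'hke'.

'hke'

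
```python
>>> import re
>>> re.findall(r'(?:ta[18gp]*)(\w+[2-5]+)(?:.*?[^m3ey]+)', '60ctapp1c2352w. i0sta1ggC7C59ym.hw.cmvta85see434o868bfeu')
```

This matches the literal 'ta', then zero or more of one of [18gp] (non-capturing group); then one or more of a word character, then one or more of a character in [2-5] (captured); then zero or more of any character (lazy), then one or more of any character except [m3ey] (non-capturing group).
The `?` after the quantifier makes it lazy — it takes as little as possible before letting the rest of the pattern try.
Scanning left to right: at [3:29] match 'tapp1c2352w. i0sta1ggC7C59', group 1 = 'c2352'; at [38:54] match 'ta85see434o868bf', group 1 = '5see434'.
Because there's exactly one group, `findall` drops the full match and keeps group 1 from each hit.

['c2352', '5see434']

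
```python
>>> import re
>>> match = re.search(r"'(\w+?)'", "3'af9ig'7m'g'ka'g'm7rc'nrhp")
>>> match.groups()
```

('af9ig',)

`re.search` scans for the first position where the pattern succeeds.
The match spans [1:8] → "'af9ig'".
Captured: group 1 = 'af9ig'.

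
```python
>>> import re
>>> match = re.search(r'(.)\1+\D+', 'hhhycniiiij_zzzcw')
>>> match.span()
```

`\1` is not a pattern — it's the concrete string captured by group 1, re-applied verbatim.
`re.search` scans for the first position where the pattern succeeds.
The match spans [0:17] → 'hhhycniiiij_zzzcw'.
Captured: group 1 = 'h'.

(0, 17)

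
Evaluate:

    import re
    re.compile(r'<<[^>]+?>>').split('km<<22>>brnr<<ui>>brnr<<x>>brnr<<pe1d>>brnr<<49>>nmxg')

['km', 'brnr', 'brnr', 'brnr', 'brnr', 'nmxg']

`split` removes every match and returns the 6 fragments in between.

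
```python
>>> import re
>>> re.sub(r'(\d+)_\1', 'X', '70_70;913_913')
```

A backreference is literal: `\1` must see the identical characters the first group matched.
Each match is replaced by 'X'.

'X;X'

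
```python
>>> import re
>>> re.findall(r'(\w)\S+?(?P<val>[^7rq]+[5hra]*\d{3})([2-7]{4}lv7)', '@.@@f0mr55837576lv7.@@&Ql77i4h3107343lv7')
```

[('f', 'mr5583', '7576lv7'), ('Q', 'i4h310', '7343lv7')]

The pattern matches a word character (captured); then one or more of a non-whitespace character (lazy); then one or more of any character except [7rq], then zero or more of one of [5hra], then exactly 3 of a digit (captured as 'val'); then exactly 4 of a character in [2-7], then the literal 'lv7' (captured).
A `+?`/`*?`/`{m,n}?` starts at its minimum and grows only as far as needed for what follows to match.
Matches: at [4:19] match 'f0mr55837576lv7', groups = ('f', 'mr5583', '7576lv7'); at [23:40] match 'Ql77i4h3107343lv7', groups = ('Q', 'i4h310', '7343lv7').
`findall` packs the 3 group values into a tuple for every match.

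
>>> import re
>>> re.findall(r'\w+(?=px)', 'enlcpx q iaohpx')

['enlc', 'iaoh']

The lookaround is zero-width — it requires the adjacent text to match without consuming it, so the asserted text isn't part of the match.
Scanning left to right: at [0:4] → 'enlc'; at [9:13] → 'iaoh'.
Since nothing is captured, `findall` lists the 2 matched substrings directly.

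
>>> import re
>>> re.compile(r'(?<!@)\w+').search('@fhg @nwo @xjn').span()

(2, 4)

The negative lookaround is zero-width — it rules out positions where the adjacent text would match, without consuming anything.
Unlike `match`, `search` isn't anchored — it looks for the pattern anywhere in the string.
The match spans [2:4] → 'hg'.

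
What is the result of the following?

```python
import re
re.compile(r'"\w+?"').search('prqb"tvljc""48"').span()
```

(4, 11)

The match spans [4:11] → '"tvljc"'.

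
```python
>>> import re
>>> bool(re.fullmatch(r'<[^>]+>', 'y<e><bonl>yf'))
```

`fullmatch` succeeds only if the pattern covers the string from start to end.
Here the pattern can't cover the whole string, so the call returns None, and `bool(None)` is False.

False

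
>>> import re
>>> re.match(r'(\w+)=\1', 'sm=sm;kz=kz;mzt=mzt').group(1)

'sm'

`\1` has to match the exact text group 1 already captured.
With `match`, the pattern is implicitly anchored at the beginning.
The match spans [0:5] → 'sm=sm'.
Captured: group 1 = 'sm'.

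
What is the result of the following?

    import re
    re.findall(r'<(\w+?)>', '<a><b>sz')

['a', 'b']

Walking the string: at [0:3] match '<a>', group 1 = 'a'; at [3:6] match '<b>', group 1 = 'b'.
One capturing group, so `findall` returns just the captured substring from each match — 2 in all.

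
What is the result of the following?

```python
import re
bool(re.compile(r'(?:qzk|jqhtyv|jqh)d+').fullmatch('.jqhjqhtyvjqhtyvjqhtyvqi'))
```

`re.fullmatch` requires the pattern to consume the entire string.
Here the string isn't matched end-to-end, so the call returns None, and `bool(None)` is False.

False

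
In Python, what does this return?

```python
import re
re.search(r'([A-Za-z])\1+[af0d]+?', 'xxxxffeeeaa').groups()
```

`\1` has to match the exact text group 1 already captured.
`search` walks the string left to right and returns the first match it finds.
The match spans [0:5] → 'xxxxf'.
Captured: group 1 = 'x'.

('x',)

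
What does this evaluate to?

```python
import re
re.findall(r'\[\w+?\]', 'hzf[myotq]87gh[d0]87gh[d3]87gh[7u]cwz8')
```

['[myotq]', '[d0]', '[d3]', '[7u]']

Walking the string: at [3:10] → '[myotq]'; at [14:18] → '[d0]'; at [22:26] → '[d3]'; at [30:34] → '[7u]'.
With no groups in the pattern, `findall` gives back each whole match — 4 here.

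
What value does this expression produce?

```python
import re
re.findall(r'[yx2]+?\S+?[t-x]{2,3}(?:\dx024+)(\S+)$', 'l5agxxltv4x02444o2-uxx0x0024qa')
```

['o2-uxx0x0024qa']

This matches one or more of one of [yx2] (lazy), then one or more of a non-whitespace character (lazy); then 2 to 3 of a character in [t-x]; then a digit, then the literal 'x02', then one or more of the literal '4' (non-capturing group); then one or more of a non-whitespace character (captured); then anchored at the end.
Scanning left to right: at [4:30] match 'xxltv4x02444o2-uxx0x0024qa', group 1 = 'o2-uxx0x0024qa'.
With a single group, `findall` returns only what that group captured — 1 item.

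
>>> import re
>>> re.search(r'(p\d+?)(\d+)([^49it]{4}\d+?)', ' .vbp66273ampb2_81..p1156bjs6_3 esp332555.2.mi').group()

Pattern: a literal 'p', then one or more of a digit (lazy) (captured); then one or more of a digit (captured); then exactly 4 of any character except [49it], then one or more of a digit (lazy) (captured).
`search` walks the string left to right and returns the first match it finds.
The match spans [4:15] → 'p66273ampb2'.
Captured: group 1 = 'p6', group 2 = '6273', group 3 = 'ampb2'.

'p66273ampb2'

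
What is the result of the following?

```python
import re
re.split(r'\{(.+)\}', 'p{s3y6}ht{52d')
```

Matches to split on: at [1:7] → '{s3y6}'.
Because the pattern has a capturing group, `split` also inserts each captured text between the pieces.

['p', 's3y6', 'ht{52d']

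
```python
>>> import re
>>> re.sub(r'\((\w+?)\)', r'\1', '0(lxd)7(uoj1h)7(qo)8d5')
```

Each match is replaced using the text its own group 1 captured.

'0lxd7uoj1h7qo8d5'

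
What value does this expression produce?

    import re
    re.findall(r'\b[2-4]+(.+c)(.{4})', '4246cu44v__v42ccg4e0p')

[('6cu44v__v42cc', 'g4e0')]

Pattern: a word boundary (`\b`, zero-width); then one or more of a character in [2-4]; then one or more of any character, then the literal 'c' (captured); then exactly 4 of any character (captured).
Matches: at [0:20] match '4246cu44v__v42ccg4e0', groups = ('6cu44v__v42cc', 'g4e0').
With 2 capturing groups, `findall` returns a 2-tuple per match.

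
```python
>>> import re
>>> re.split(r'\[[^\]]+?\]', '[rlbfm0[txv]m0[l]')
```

['', 'm0', '']

Splitting on the pattern gives 3 pieces.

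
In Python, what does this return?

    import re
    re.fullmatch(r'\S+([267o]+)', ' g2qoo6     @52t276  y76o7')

This matches one or more of a non-whitespace character; then one or more of one of [267o] (captured).
`re.fullmatch` requires the pattern to consume the entire string.
Here there's no way to consume every character, so the call returns None.

None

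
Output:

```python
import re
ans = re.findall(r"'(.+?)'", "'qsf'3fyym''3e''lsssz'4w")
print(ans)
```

['qsf', "'3e", 'lsssz']

Lazy quantifiers expand one character at a time until the remainder of the pattern can match.
One capturing group, so `findall` returns just the captured substring from each match — 3 in all.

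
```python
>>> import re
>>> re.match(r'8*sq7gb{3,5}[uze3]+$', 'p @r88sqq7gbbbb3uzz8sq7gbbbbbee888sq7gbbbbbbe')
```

None

With `match`, the pattern is implicitly anchored at the beginning.
Here the string doesn't start with a match, so the call returns None.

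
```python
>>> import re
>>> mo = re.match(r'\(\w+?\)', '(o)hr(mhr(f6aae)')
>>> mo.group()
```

'(o)'

`re.match` only tries the pattern at the start of the string.
The match spans [0:3] → '(o)'.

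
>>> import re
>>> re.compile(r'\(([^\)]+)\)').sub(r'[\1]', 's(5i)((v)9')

's[5i][(v]9'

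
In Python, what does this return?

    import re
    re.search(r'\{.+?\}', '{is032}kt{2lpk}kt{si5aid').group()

With the lazy modifier that quantifier settles for the fewest repetitions that let the rest of the pattern succeed (the atoms after it are unaffected and can still be greedy).
The match spans [0:7] → '{is032}'.

'{is032}'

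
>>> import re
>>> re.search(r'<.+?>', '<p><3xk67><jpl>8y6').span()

(0, 3)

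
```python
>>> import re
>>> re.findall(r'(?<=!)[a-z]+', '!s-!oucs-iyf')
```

The lookaround is zero-width — it requires the adjacent text to match without consuming it, so the asserted text isn't part of the match.
Walking the string: at [1:2] → 's'; at [4:8] → 'oucs'.
Since nothing is captured, `findall` lists the 2 matched substrings directly.

['s', 'oucs']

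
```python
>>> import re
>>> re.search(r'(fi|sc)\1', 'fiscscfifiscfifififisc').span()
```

(2, 6)

A backreference is literal: `\1` must see the identical characters the first group matched.
The match spans [2:6] → 'scsc'.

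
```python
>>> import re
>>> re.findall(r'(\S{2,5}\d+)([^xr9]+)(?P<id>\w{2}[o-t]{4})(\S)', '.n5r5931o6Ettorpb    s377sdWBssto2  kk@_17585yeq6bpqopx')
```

[('.n5r5931', 'o6', 'Ettorp', 'b'), ('s377', 'sdWBssto2  kk@_17585yeq', '6bpqop', 'x')]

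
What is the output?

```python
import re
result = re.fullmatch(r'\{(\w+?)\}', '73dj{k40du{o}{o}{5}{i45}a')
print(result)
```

For `fullmatch`, every character of the input must be accounted for by the pattern.
Here there's no way to consume every character, so the call returns None.

None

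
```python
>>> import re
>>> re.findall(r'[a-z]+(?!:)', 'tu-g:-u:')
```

['tu']

The negative lookaround is zero-width — it rules out positions where the adjacent text would match, without consuming anything.
Scanning left to right: at [0:2] → 'tu'.
No capturing groups, so `findall` returns the 1 full match string.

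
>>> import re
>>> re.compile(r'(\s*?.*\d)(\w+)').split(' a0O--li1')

This matches zero or more of whitespace (lazy), then zero or more of any character, then a digit (captured); then one or more of a word character (captured).
Matches to split on: at [0:4] → ' a0O'.
With a capturing group present, the delimiter's captured portion is kept in the result list.

['', ' a0', 'O', '--li1']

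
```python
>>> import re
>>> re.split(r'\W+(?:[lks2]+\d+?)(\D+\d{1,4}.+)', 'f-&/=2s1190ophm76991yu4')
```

`re.split` interleaves the captured-group text with the surrounding fragments.

['f', 'ophm76991yu4', '']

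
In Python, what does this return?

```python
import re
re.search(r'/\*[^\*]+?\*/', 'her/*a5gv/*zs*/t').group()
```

'/*zs*/'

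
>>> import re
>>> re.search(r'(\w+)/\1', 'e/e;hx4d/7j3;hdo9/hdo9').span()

(0, 3)

`\1` is not a pattern — it's the concrete string captured by group 1, re-applied verbatim.
`search` walks the string left to right and returns the first match it finds.
The match spans [0:3] → 'e/e'.
Captured: group 1 = 'e'.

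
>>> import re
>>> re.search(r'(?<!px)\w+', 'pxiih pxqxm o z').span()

(0, 5)

Because the assertion is negative and zero-width, positions next to the forbidden text are skipped.
`re.search` scans for the first position where the pattern succeeds.
The match spans [0:5] → 'pxiih'.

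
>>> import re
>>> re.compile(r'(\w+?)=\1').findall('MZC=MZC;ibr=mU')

A backreference is literal: `\1` must see the identical characters the first group matched.
Matches: at [0:7] match 'MZC=MZC', group 1 = 'MZC'.
One capturing group, so `findall` returns just the captured substring from the one match — 1 in all.

['MZC']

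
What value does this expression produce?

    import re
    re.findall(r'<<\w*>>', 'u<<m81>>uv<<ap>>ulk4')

Matches: at [1:8] → '<<m81>>'; at [10:16] → '<<ap>>'.
With no groups in the pattern, `findall` gives back each whole match — 2 here.

['<<m81>>', '<<ap>>']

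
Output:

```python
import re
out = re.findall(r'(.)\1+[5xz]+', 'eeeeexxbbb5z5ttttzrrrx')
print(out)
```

['e', 'b', 't', 'r']

`\1` has to match the exact text group 1 already captured.
`findall` collects group 1 from each match (4 total).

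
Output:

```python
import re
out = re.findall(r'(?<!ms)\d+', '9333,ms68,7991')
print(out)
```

['9333', '8', '7991']

The negative lookaround is zero-width — it rules out positions where the adjacent text would match, without consuming anything.
Walking the string: at [0:4] → '9333'; at [8:9] → '8'; at [10:14] → '7991'.
With no groups in the pattern, `findall` gives back each whole match — 3 here.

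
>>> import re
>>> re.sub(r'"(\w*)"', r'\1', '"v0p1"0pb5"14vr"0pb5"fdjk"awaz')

Each match is replaced using the text its own group 1 captured.

'v0p10pb514vr0pb5fdjkawaz'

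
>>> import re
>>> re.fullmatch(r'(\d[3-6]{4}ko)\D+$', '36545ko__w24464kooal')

None

Pattern: a digit, then exactly 4 of a character in [3-6], then the literal 'ko' (captured); then one or more of a non-digit; then anchored at the end.
`re.fullmatch` requires the pattern to consume the entire string.
Here the pattern can't cover the whole string, so the call returns None.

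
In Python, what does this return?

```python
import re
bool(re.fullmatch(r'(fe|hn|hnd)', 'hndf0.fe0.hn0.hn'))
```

For `fullmatch`, every character of the input must be accounted for by the pattern.
Here there's no way to consume every character, so the call returns None, and `bool(None)` is False.

False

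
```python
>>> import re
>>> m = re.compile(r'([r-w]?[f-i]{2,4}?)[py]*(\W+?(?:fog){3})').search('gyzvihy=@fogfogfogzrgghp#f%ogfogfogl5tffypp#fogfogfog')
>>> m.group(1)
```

'vih'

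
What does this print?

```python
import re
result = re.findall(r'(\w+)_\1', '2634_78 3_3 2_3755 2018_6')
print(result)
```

['3']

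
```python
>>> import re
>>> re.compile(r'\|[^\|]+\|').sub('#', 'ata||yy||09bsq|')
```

'ata|##'

Each match is replaced by '#'.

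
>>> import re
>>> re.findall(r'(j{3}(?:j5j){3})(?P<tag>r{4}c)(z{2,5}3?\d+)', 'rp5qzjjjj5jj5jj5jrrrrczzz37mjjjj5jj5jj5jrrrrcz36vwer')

[('jjjj5jj5jj5j', 'rrrrc', 'zzz37')]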